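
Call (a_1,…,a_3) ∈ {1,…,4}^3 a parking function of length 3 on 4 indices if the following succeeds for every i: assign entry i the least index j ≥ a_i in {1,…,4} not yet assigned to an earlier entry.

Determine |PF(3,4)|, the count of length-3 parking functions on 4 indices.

|PF| = (4−3+1)·(4+1)^(3−1) = 2·25 = 50 (Konheim–Weiss)
One tuple (1,4,3) → sorted (1,3,4): b_i ≤ 1+i ∀i, a PF.

50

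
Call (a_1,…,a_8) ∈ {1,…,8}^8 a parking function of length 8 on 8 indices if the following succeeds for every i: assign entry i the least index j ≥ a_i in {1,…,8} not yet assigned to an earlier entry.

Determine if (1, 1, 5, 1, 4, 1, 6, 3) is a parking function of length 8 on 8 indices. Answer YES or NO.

YES

Sorted: b = (1, 1, 1, 1, 3, 4, 5, 6).
  b_1=1 ≤ 1
  b_2=1 ≤ 2
  b_3=1 ≤ 3
  b_4=1 ≤ 4
  b_5=3 ≤ 5
  b_6=4 ≤ 6
  b_7=5 ≤ 7
  b_8=6 ≤ 8
All bounds hold ⇒ YES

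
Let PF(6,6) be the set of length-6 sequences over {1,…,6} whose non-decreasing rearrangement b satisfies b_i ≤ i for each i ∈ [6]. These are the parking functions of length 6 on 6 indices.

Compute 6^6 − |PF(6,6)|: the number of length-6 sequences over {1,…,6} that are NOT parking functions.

29849

#PF = (6−6+1)·(6+1)^(6−1) = 1×16807 = 16807 (Pollak)
One tuple (5,5,3,4,5,5) → sorted (3,4,5,5,5,5): b_1=3>1, not a PF.
So 46656 − 16807 = 29849 fail.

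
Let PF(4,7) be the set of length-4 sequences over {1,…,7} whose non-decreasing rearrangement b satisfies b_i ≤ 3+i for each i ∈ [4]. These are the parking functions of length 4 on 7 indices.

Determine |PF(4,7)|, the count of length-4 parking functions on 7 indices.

Count = (8−4)·8^(4−1) = 4×512 = 2048
Check (7,5,2,2) → sorted (2,2,5,7): b_i ≤ 3+i ∀i, a PF.

2048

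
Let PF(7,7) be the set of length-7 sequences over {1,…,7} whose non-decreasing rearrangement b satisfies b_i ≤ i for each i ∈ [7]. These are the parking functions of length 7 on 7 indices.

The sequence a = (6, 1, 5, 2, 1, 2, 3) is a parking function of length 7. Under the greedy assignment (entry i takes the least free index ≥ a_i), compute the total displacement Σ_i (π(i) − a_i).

8

Σπ = 7·8/2 = 28 (π permutes [7]); Σa = 6+1+5+2+1+2+3 = 20; disp = 28−20 = 8.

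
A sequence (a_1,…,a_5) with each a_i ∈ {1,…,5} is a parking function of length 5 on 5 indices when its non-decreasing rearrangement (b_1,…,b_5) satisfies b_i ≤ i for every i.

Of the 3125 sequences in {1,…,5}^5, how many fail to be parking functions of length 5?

Count = (6−5)·6^(5−1) = 1 · 1296 = 1296
Check (4,2,5,5,3) → sorted (2,3,4,5,5): b_1=2>1, not a PF.
Total 3125; non-PF = 3125−1296 = 1829

1829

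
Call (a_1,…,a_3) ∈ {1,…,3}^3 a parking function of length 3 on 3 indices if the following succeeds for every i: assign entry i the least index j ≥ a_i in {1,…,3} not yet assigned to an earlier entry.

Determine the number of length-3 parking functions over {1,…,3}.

16

|PF| = (4−3)·4^(3−1) = 1·16 = 16 (Pollak)
E.g. (1,1,2) → sorted (1,1,2): b_i ≤ i ∀i, a PF.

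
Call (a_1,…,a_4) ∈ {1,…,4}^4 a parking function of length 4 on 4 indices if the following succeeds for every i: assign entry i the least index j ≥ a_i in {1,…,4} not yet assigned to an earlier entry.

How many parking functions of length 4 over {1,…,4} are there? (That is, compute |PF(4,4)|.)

125

|PF| = (4−4+1)·(4+1)^(4−1) = 1×125 = 125 (Pollak)
E.g. (3,2,1,2) → sorted (1,2,2,3): b_i ≤ i ∀i, a PF.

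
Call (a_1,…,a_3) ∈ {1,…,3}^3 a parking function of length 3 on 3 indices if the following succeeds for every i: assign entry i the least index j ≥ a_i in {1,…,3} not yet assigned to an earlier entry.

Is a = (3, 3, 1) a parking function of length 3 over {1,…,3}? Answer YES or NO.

NO

Sorted: b = (1, 3, 3).
  b_1=1 ≤ 1
  b_2=3 > 2
  fails at i=2 ⇒ NO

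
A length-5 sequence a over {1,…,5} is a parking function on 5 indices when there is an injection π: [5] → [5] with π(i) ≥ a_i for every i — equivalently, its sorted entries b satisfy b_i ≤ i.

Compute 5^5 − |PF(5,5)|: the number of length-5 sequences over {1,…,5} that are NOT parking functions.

#PF = 1·6^4 = 1·1296 = 1296 (Konheim–Weiss)
Example (5,5,5,3,4) → sorted (3,4,5,5,5): b_1=3>1, not a PF.
So 3125 − 1296 = 1829 fail.

1829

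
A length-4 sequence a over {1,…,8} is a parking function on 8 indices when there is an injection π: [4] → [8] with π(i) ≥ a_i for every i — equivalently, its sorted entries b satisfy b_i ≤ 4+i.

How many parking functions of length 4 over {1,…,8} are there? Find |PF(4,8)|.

3645

|PF| = (8−4+1)·(8+1)^(4−1) = 5·729 = 3645
Check (8,2,1,4) → sorted (1,2,4,8): b_i ≤ 4+i ∀i, a PF.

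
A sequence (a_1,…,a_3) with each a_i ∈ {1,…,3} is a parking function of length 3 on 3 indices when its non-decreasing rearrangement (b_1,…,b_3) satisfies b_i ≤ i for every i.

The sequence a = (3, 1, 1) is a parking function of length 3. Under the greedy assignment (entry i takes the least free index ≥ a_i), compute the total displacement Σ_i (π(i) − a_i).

Σπ(i) = 1+…+3 = 6; Σa = 3+1+1 = 5; disp = 6−5 = 1.

1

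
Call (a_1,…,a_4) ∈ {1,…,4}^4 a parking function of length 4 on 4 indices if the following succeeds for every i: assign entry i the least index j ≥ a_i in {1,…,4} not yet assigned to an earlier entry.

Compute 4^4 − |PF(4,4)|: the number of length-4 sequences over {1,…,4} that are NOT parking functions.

Count = (4−4+1)·(4+1)^(4−1) = 1 · 125 = 125 [KW]
E.g. (3,4,3,4) → sorted (3,3,4,4): b_1=3>1, not a PF.
So 256 − 125 = 131 fail.

131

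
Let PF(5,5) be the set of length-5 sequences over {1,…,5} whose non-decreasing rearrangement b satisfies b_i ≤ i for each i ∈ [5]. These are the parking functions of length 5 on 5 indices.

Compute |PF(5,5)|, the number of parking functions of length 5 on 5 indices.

1296

|PF(5,5)| = (5−5+1)·(5+1)^(5−1) = 1 · 1296 = 1296
One tuple (1,1,1,3,2) → sorted (1,1,1,2,3): b_i ≤ i ∀i, a PF.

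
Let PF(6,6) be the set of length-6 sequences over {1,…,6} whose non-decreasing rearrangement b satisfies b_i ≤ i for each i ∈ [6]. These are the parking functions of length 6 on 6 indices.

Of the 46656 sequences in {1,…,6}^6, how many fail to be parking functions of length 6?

#PF = 1·7^5 = 1·16807 = 16807 (Konheim–Weiss)
Check (5,4,4,4,5,6) → sorted (4,4,4,5,5,6): b_1=4>1, not a PF.
So 46656 − 16807 = 29849 fail.

29849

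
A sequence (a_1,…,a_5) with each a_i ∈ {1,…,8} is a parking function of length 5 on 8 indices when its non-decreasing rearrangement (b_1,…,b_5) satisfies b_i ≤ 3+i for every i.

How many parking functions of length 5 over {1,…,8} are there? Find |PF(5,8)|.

26244

#PF = (9−5)·9^(5−1) = 4 · 6561 = 26244 [KW]
Check (6,2,2,7,4) → sorted (2,2,4,6,7): b_i ≤ 3+i ∀i, a PF.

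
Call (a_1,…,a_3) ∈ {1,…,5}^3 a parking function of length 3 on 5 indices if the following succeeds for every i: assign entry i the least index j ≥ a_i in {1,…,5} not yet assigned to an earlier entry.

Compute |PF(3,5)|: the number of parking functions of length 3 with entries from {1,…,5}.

108

#PF = 3·6^2 = 3×36 = 108
Check (5,4,3) → sorted (3,4,5): b_i ≤ 2+i ∀i, a PF.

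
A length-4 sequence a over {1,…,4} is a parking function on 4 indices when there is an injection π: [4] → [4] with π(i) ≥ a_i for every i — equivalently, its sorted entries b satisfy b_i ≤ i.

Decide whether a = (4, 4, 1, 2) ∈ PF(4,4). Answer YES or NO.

Sorted: b = (1, 2, 4, 4).
  b_1=1 ≤ 1
  b_2=2 ≤ 2
  b_3=4 > 3
  fails at i=3 ⇒ NO

NO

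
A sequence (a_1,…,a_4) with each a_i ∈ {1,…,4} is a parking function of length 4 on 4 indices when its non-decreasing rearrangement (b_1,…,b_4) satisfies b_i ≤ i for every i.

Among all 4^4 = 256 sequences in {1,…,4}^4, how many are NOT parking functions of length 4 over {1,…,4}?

131

|PF(4,4)| = (5−4)·5^(4−1) = 1 · 125 = 125 (Konheim–Weiss)
E.g. (3,2,2,4) → sorted (2,2,3,4): b_1=2>1, not a PF.
So 256 − 125 = 131 fail.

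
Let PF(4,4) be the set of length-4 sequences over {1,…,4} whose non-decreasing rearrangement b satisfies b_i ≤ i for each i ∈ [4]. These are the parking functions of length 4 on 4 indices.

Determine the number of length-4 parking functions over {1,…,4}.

|PF| = (4+1−4)·(4+1)^{4−1} = 1·125 = 125 (Konheim–Weiss)
One tuple (1,3,4,2) → sorted (1,2,3,4): b_i ≤ i ∀i, a PF.

125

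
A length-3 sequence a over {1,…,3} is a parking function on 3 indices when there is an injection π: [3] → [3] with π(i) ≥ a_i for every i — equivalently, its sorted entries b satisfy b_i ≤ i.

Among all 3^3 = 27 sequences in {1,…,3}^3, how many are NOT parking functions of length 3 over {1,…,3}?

11

Count = 1·4^2 = 1·16 = 16
Check (2,2,3) → sorted (2,2,3): b_1=2>1, not a PF.
Total 27; non-PF = 27−16 = 11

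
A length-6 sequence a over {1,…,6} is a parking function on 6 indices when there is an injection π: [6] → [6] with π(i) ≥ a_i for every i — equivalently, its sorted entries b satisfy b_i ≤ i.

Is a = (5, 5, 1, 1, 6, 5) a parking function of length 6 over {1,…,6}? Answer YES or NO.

NO

Sorted: b = (1, 1, 5, 5, 5, 6).
  b_1=1 ≤ 1
  b_2=1 ≤ 2
  b_3=5 > 3
  fails at i=3 ⇒ NO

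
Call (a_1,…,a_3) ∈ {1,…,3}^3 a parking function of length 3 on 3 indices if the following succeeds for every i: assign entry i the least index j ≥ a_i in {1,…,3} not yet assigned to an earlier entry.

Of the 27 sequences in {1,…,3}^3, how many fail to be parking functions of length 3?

11

Count = (4−3)·4^(3−1) = 1·16 = 16
One tuple (2,2,3) → sorted (2,2,3): b_1=2>1, not a PF.
3^3 − 16 = 27 − 16 = 11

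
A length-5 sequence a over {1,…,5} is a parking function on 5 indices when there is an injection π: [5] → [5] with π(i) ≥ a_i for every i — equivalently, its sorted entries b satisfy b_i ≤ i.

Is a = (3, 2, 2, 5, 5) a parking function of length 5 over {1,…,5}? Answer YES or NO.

Sorted: b = (2, 2, 3, 5, 5).
  b_1=2 > 1
  fails at i=1 ⇒ NO

NO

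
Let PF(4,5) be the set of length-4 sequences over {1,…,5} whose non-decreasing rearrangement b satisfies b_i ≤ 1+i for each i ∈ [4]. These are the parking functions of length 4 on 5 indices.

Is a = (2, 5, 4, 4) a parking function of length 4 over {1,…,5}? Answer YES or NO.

NO

Rearranged: b = (2, 4, 4, 5).
  b_1=2 ≤ 2
  b_2=4 > 3
  fails at i=2 ⇒ NO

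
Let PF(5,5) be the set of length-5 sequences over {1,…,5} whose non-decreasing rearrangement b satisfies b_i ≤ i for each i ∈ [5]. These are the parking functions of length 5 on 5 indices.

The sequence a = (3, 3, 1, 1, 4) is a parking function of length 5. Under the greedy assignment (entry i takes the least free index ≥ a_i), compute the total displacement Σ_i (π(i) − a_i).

3

Σπ = 5·6/2 = 15 (π permutes [5]); Σa = 3+3+1+1+4 = 12; disp = 15−12 = 3.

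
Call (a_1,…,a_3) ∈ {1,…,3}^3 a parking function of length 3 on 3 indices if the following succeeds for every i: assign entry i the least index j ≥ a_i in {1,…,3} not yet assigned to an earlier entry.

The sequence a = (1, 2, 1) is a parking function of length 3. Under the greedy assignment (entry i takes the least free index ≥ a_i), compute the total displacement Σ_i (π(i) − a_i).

2

Σπ(i) = 1+…+3 = 6; Σa = 1+2+1 = 4; disp = 6−4 = 2.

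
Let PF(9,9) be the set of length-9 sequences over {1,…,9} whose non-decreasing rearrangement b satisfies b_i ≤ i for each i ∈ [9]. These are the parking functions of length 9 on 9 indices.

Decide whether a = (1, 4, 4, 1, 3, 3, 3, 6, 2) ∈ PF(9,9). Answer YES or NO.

YES

Order a: b = (1, 1, 2, 3, 3, 3, 4, 4, 6).
  b_1=1 ≤ 1
  b_2=1 ≤ 2
  b_3=2 ≤ 3
  b_4=3 ≤ 4
  b_5=3 ≤ 5
  b_6=3 ≤ 6
  b_7=4 ≤ 7
  b_8=4 ≤ 8
  b_9=6 ≤ 9
All bounds hold ⇒ YES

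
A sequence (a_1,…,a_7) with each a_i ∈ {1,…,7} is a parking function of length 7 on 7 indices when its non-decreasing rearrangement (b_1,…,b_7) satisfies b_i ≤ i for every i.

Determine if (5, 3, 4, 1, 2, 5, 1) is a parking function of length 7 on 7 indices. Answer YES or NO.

Sorted: b = (1, 1, 2, 3, 4, 5, 5).
  b_1=1 ≤ 1
  b_2=1 ≤ 2
  b_3=2 ≤ 3
  b_4=3 ≤ 4
  b_5=4 ≤ 5
  b_6=5 ≤ 6
  b_7=5 ≤ 7
All bounds hold ⇒ YES

YES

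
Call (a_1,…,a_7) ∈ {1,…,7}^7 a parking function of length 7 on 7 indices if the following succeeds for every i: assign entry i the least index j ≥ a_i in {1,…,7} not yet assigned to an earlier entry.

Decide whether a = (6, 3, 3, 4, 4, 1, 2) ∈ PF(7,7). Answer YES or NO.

Order a: b = (1, 2, 3, 3, 4, 4, 6).
  b_1=1 ≤ 1
  b_2=2 ≤ 2
  b_3=3 ≤ 3
  b_4=3 ≤ 4
  b_5=4 ≤ 5
  b_6=4 ≤ 6
  b_7=6 ≤ 7
All bounds hold ⇒ YES

YES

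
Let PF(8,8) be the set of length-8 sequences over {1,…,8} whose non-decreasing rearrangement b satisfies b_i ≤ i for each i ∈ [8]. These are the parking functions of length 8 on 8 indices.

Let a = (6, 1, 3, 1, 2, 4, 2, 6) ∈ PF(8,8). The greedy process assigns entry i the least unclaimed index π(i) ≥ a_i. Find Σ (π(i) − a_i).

Σπ(i) = 1+…+8 = 36; Σa = 6+1+3+1+2+4+2+6 = 25; disp = 36−25 = 11.

11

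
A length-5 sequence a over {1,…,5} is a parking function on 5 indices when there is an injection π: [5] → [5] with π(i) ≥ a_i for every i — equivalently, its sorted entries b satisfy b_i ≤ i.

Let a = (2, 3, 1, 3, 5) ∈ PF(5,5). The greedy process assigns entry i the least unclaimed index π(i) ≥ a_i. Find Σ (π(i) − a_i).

Σπ = 15 ({1..5} each once); Σa = 2+3+1+3+5 = 14; disp = 15−14 = 1.

1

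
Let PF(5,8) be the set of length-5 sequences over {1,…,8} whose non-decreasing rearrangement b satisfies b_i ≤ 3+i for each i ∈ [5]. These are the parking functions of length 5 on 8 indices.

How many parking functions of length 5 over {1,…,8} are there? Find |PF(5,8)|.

26244

Count = (8−5+1)·(8+1)^(5−1) = 4×6561 = 26244
E.g. (5,8,5,5,4) → sorted (4,5,5,5,8): b_i ≤ 3+i ∀i, a PF.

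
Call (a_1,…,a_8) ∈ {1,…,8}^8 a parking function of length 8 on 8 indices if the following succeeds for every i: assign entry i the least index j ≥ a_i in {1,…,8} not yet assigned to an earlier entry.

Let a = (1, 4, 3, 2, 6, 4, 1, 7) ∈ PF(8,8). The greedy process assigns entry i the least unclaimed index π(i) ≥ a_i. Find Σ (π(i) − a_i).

8

Σπ = 36 ({1..8} each once); Σa = 1+4+3+2+6+4+1+7 = 28; disp = 36−28 = 8.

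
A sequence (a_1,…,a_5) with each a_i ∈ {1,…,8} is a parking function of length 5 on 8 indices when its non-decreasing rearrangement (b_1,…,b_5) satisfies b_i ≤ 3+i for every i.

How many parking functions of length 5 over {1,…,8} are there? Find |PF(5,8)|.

Count = (9−5)·9^(5−1) = 4·6561 = 26244 [KW]
One tuple (6,8,5,5,2) → sorted (2,5,5,6,8): b_i ≤ 3+i ∀i, a PF.

26244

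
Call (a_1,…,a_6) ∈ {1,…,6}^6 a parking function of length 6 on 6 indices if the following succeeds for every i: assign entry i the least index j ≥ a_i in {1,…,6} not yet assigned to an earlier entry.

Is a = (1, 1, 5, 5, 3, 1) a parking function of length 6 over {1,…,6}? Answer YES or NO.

YES

Rearranged: b = (1, 1, 1, 3, 5, 5).
  b_1=1 ≤ 1
  b_2=1 ≤ 2
  b_3=1 ≤ 3
  b_4=3 ≤ 4
  b_5=5 ≤ 5
  b_6=5 ≤ 6
All bounds hold ⇒ YES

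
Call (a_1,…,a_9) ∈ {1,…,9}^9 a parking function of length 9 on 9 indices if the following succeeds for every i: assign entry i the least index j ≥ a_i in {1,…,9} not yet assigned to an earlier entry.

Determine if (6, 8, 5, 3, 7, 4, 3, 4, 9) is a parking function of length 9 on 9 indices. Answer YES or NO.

Rearranged: b = (3, 3, 4, 4, 5, 6, 7, 8, 9).
  b_1=3 > 1
  fails at i=1 ⇒ NO

NO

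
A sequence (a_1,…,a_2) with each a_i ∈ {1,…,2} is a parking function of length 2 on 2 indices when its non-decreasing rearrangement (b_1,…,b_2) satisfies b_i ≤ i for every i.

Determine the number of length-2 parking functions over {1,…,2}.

#PF = 1·3^1 = 1×3 = 3 (Konheim–Weiss)
Example (1,2) → sorted (1,2): b_i ≤ i ∀i, a PF.

3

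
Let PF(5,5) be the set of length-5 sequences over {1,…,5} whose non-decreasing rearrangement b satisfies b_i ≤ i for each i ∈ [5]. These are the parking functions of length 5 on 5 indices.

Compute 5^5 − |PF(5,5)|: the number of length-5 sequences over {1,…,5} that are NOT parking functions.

1829

|PF| = 1·6^4 = 1·1296 = 1296
One tuple (3,3,2,3,5) → sorted (2,3,3,3,5): b_1=2>1, not a PF.
So 3125 − 1296 = 1829 fail.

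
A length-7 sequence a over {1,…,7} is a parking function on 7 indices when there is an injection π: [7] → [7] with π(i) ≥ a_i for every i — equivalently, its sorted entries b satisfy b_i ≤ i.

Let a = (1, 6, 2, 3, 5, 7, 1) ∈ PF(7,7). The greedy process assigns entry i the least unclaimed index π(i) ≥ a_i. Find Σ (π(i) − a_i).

Σπ = 28 ({1..7} each once); Σa = 1+6+2+3+5+7+1 = 25; disp = 28−25 = 3.

3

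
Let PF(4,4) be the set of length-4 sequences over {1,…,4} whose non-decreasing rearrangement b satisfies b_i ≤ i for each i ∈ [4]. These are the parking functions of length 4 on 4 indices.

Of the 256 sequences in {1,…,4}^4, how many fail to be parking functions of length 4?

Count = (5−4)·5^(4−1) = 1·125 = 125
One tuple (4,3,4,4) → sorted (3,4,4,4): b_1=3>1, not a PF.
Total 256; non-PF = 256−125 = 131

131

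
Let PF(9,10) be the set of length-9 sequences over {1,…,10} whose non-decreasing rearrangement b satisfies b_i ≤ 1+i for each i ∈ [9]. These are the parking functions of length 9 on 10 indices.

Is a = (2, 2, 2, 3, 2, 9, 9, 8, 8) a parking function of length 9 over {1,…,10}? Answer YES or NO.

Sorted: b = (2, 2, 2, 2, 3, 8, 8, 9, 9).
  b_1=2 ≤ 2
  b_2=2 ≤ 3
  b_3=2 ≤ 4
  b_4=2 ≤ 5
  b_5=3 ≤ 6
  b_6=8 > 7
  fails at i=6 ⇒ NO

NO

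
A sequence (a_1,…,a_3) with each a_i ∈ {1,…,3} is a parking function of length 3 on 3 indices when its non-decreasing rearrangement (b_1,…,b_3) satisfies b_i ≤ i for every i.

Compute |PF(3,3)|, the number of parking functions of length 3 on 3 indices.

|PF(3,3)| = (3+1−3)·(3+1)^{3−1} = 1·16 = 16 [KW]
One tuple (2,1,3) → sorted (1,2,3): b_i ≤ i ∀i, a PF.

16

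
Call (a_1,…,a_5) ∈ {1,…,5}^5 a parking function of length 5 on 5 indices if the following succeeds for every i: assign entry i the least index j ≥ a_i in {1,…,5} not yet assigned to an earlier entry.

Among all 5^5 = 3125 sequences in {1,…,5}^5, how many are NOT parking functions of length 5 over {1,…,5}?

1829

#PF = (6−5)·6^(5−1) = 1·1296 = 1296 [KW]
Check (2,3,3,5,4) → sorted (2,3,3,4,5): b_1=2>1, not a PF.
5^5 − 1296 = 3125 − 1296 = 1829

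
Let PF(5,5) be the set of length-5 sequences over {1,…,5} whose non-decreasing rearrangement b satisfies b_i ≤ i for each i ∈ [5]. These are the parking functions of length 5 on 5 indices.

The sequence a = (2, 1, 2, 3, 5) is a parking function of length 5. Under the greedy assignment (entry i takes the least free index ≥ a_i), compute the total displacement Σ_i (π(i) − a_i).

2

Σπ = 5·6/2 = 15 (π permutes [5]); Σa = 2+1+2+3+5 = 13; disp = 15−13 = 2.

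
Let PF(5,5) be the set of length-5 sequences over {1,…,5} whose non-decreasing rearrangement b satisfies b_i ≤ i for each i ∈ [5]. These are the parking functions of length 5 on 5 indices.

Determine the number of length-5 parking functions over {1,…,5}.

|PF(5,5)| = (5−5+1)·(5+1)^(5−1) = 1 · 1296 = 1296
Check (5,3,1,1,2) → sorted (1,1,2,3,5): b_i ≤ i ∀i, a PF.

1296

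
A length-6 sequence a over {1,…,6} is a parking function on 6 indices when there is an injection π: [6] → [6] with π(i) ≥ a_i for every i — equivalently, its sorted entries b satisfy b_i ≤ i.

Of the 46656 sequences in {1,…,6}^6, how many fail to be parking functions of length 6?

29849

#PF = (6−6+1)·(6+1)^(6−1) = 1·16807 = 16807 (Pollak)
One tuple (3,3,4,6,3,4) → sorted (3,3,3,4,4,6): b_1=3>1, not a PF.
Total 46656; non-PF = 46656−16807 = 29849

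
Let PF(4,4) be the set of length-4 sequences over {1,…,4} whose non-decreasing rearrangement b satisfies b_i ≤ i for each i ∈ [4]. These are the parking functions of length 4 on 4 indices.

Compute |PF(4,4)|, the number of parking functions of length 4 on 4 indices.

125

|PF| = (4+1−4)·(4+1)^{4−1} = 1×125 = 125
E.g. (1,2,4,1) → sorted (1,1,2,4): b_i ≤ i ∀i, a PF.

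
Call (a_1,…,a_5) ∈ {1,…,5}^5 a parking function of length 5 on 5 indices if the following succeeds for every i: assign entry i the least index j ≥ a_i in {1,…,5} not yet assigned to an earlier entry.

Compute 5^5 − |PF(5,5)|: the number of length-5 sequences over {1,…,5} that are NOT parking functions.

|PF| = (6−5)·6^(5−1) = 1×1296 = 1296 [KW]
Example (2,5,5,5,2) → sorted (2,2,5,5,5): b_1=2>1, not a PF.
5^5 − 1296 = 3125 − 1296 = 1829

1829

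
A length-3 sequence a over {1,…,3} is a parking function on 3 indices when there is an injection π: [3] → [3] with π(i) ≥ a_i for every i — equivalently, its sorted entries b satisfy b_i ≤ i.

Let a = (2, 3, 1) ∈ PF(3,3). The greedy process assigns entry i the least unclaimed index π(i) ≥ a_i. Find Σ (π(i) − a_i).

0

Σπ = 6 ({1..3} each once); Σa = 2+3+1 = 6; disp = 6−6 = 0.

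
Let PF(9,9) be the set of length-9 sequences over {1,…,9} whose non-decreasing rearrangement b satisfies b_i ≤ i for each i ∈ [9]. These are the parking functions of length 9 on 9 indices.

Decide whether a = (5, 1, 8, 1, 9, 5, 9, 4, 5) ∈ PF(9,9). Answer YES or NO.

NO

Sorted: b = (1, 1, 4, 5, 5, 5, 8, 9, 9).
  b_1=1 ≤ 1
  b_2=1 ≤ 2
  b_3=4 > 3
  fails at i=3 ⇒ NO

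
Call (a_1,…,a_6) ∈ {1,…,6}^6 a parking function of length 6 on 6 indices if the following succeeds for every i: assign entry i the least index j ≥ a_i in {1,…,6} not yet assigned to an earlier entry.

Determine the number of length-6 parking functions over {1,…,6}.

#PF = 1·7^5 = 1·16807 = 16807 (Pollak)
Example (1,3,6,5,2,4) → sorted (1,2,3,4,5,6): b_i ≤ i ∀i, a PF.

16807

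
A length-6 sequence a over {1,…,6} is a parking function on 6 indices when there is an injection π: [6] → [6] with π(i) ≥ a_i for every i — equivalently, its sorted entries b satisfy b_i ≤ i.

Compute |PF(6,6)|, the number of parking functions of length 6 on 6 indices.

|PF| = (7−6)·7^(6−1) = 1 · 16807 = 16807
E.g. (1,4,4,2,5,1) → sorted (1,1,2,4,4,5): b_i ≤ i ∀i, a PF.

16807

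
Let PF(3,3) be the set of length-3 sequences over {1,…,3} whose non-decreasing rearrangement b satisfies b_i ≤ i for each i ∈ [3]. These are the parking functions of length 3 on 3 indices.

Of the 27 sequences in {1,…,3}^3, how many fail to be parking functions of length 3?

Count = (3−3+1)·(3+1)^(3−1) = 1·16 = 16 (Pollak)
Check (3,2,2) → sorted (2,2,3): b_1=2>1, not a PF.
3^3 − 16 = 27 − 16 = 11

11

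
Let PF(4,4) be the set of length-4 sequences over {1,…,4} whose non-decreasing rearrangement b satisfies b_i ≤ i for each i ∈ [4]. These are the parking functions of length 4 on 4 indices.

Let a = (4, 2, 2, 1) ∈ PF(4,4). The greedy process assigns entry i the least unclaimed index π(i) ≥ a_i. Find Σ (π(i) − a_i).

1

Σπ = 10 ({1..4} each once); Σa = 4+2+2+1 = 9; disp = 10−9 = 1.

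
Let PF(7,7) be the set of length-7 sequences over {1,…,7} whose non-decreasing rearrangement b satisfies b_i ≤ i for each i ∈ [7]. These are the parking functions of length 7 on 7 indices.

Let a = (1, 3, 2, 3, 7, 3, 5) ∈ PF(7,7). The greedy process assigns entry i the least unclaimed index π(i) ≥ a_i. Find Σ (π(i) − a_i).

Σπ = 7·8/2 = 28 (π permutes [7]); Σa = 1+3+2+3+7+3+5 = 24; disp = 28−24 = 4.

4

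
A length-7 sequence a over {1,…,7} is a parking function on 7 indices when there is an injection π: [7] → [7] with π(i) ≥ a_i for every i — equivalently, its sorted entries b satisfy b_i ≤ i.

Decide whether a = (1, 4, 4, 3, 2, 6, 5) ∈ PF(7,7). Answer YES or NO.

Rearranged: b = (1, 2, 3, 4, 4, 5, 6).
  b_1=1 ≤ 1
  b_2=2 ≤ 2
  b_3=3 ≤ 3
  b_4=4 ≤ 4
  b_5=4 ≤ 5
  b_6=5 ≤ 6
  b_7=6 ≤ 7
All bounds hold ⇒ YES

YES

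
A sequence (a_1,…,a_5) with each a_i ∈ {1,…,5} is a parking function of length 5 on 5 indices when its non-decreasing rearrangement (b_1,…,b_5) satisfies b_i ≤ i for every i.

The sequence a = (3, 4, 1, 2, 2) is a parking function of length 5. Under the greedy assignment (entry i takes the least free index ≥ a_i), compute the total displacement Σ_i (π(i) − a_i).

3

Σπ(i) = 1+…+5 = 15; Σa = 3+4+1+2+2 = 12; disp = 15−12 = 3.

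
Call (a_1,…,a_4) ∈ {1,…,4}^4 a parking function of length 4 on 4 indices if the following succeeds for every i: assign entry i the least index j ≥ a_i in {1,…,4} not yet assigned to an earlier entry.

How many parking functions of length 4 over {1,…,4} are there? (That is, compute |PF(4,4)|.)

125

#PF = 1·5^3 = 1 · 125 = 125 (Pollak)
E.g. (2,2,1,1) → sorted (1,1,2,2): b_i ≤ i ∀i, a PF.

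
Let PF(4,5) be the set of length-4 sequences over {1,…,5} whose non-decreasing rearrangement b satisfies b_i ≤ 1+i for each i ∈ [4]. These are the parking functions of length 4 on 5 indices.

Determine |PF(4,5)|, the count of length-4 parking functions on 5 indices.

Count = (5−4+1)·(5+1)^(4−1) = 2×216 = 432 (Pollak)
Check (3,2,2,3) → sorted (2,2,3,3): b_i ≤ 1+i ∀i, a PF.

432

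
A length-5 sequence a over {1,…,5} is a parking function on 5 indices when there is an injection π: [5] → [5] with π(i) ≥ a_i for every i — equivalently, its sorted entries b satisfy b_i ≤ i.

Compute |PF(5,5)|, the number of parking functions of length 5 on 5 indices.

#PF = (5+1−5)·(5+1)^{5−1} = 1 · 1296 = 1296 (Konheim–Weiss)
Example (1,2,2,3,3) → sorted (1,2,2,3,3): b_i ≤ i ∀i, a PF.

1296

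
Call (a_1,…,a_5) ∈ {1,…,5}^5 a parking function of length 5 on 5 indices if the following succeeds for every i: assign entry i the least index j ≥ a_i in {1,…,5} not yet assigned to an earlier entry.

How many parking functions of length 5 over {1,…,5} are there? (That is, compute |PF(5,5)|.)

1296

Count = (6−5)·6^(5−1) = 1×1296 = 1296 (Konheim–Weiss)
Check (1,3,1,2,3) → sorted (1,1,2,3,3): b_i ≤ i ∀i, a PF.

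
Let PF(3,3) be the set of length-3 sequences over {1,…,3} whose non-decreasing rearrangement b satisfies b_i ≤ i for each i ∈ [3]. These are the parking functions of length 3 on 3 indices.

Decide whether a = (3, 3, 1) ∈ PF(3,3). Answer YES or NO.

Sorted: b = (1, 3, 3).
  b_1=1 ≤ 1
  b_2=3 > 2
  fails at i=2 ⇒ NO

NO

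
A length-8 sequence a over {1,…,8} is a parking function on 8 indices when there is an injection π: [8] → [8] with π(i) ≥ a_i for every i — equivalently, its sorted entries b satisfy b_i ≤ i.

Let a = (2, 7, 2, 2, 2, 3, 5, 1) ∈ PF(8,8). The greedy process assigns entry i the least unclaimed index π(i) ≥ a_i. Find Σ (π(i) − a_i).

12

Σπ(i) = 1+…+8 = 36; Σa = 2+7+2+2+2+3+5+1 = 24; disp = 36−24 = 12.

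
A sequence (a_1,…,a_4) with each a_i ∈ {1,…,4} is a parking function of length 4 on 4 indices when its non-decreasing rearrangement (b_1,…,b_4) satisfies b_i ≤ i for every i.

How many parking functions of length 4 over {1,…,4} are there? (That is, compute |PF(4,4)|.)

125

Count = (4+1−4)·(4+1)^{4−1} = 1 · 125 = 125 (Konheim–Weiss)
Check (3,1,4,1) → sorted (1,1,3,4): b_i ≤ i ∀i, a PF.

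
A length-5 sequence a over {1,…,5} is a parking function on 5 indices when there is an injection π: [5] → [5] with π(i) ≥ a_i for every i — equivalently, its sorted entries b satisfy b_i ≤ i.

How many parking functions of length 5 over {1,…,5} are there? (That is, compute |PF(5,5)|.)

#PF = (5−5+1)·(5+1)^(5−1) = 1×1296 = 1296 (Pollak)
E.g. (3,1,2,4,2) → sorted (1,2,2,3,4): b_i ≤ i ∀i, a PF.

1296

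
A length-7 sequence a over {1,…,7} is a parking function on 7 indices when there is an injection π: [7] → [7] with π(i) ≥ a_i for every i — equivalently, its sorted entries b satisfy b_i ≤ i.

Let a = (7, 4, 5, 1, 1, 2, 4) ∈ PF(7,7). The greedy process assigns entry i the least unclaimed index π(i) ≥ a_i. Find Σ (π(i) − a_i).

Σπ = 7·8/2 = 28 (π permutes [7]); Σa = 7+4+5+1+1+2+4 = 24; disp = 28−24 = 4.

4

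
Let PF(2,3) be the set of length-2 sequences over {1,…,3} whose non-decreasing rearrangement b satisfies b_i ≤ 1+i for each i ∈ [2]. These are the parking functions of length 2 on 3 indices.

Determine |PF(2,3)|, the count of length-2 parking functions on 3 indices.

8

|PF| = (3+1−2)·(3+1)^{2−1} = 2·4 = 8 [KW]
E.g. (3,2) → sorted (2,3): b_i ≤ 1+i ∀i, a PF.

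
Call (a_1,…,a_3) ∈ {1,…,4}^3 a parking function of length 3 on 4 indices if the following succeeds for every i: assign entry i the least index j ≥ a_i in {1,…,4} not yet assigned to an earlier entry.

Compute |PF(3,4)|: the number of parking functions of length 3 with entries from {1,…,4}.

Count = (5−3)·5^(3−1) = 2·25 = 50 [KW]
Example (2,4,3) → sorted (2,3,4): b_i ≤ 1+i ∀i, a PF.

50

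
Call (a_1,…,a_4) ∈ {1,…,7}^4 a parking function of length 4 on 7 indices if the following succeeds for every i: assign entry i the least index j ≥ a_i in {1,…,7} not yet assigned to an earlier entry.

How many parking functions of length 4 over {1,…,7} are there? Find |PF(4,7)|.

#PF = (8−4)·8^(4−1) = 4·512 = 2048 [KW]
One tuple (5,2,3,2) → sorted (2,2,3,5): b_i ≤ 3+i ∀i, a PF.

2048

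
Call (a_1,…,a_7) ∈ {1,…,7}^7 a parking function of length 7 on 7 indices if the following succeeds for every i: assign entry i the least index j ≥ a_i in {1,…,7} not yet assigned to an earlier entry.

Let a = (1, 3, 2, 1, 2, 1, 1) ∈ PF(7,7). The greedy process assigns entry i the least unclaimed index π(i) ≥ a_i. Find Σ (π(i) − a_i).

Σπ(i) = 1+…+7 = 28; Σa = 1+3+2+1+2+1+1 = 11; disp = 28−11 = 17.

17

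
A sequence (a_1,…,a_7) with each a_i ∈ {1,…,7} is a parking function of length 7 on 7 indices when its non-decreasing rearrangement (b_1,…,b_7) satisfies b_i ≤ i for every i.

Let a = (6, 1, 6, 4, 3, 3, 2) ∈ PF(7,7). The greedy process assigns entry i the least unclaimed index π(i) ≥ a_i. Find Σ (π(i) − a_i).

3

Σπ = 28 ({1..7} each once); Σa = 6+1+6+4+3+3+2 = 25; disp = 28−25 = 3.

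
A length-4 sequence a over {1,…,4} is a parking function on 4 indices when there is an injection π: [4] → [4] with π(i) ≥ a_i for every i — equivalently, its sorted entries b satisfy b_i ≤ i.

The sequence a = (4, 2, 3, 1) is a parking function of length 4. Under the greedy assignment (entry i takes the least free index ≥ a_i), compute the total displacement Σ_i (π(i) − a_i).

0

Σπ = 10 ({1..4} each once); Σa = 4+2+3+1 = 10; disp = 10−10 = 0.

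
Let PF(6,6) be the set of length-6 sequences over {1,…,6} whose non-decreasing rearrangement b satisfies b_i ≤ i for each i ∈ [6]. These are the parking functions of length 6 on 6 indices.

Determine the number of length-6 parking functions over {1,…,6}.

16807

Count = 1·7^5 = 1 · 16807 = 16807 (Konheim–Weiss)
Check (3,5,1,6,4,2) → sorted (1,2,3,4,5,6): b_i ≤ i ∀i, a PF.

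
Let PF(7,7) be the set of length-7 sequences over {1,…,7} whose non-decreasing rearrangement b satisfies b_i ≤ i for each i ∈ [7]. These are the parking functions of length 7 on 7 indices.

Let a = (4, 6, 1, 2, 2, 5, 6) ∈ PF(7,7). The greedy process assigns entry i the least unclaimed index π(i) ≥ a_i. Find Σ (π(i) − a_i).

Σπ = 7·8/2 = 28 (π permutes [7]); Σa = 4+6+1+2+2+5+6 = 26; disp = 28−26 = 2.

2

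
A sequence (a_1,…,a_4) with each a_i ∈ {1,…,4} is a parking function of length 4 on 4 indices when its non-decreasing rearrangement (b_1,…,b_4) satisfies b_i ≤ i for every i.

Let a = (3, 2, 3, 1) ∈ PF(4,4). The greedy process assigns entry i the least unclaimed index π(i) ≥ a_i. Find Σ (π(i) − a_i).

1

Σπ = 4·5/2 = 10 (π permutes [4]); Σa = 3+2+3+1 = 9; disp = 10−9 = 1.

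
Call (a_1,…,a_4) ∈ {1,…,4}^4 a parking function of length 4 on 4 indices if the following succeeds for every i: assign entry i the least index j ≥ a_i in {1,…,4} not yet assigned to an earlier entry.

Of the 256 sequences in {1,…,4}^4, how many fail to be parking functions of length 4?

|PF| = 1·5^3 = 1×125 = 125
One tuple (3,3,3,4) → sorted (3,3,3,4): b_1=3>1, not a PF.
Total 256; non-PF = 256−125 = 131

131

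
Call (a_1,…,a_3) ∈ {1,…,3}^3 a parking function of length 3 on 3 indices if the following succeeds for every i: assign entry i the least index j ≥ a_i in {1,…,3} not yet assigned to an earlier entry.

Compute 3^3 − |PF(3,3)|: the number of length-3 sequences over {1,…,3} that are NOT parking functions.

11

|PF(3,3)| = (4−3)·4^(3−1) = 1×16 = 16 (Konheim–Weiss)
Example (3,3,2) → sorted (2,3,3): b_1=2>1, not a PF.
3^3 − 16 = 27 − 16 = 11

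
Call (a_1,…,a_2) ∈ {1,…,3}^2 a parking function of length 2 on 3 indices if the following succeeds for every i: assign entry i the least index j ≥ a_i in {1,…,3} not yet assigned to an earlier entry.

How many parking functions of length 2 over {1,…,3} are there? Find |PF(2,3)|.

#PF = 2·4^1 = 2×4 = 8 (Konheim–Weiss)
E.g. (2,2) → sorted (2,2): b_i ≤ 1+i ∀i, a PF.

8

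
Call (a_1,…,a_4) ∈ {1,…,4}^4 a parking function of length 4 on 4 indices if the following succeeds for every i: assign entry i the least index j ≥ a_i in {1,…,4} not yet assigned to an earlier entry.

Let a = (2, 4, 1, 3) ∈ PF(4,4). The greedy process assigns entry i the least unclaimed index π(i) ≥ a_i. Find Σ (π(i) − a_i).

0

Σπ = 10 ({1..4} each once); Σa = 2+4+1+3 = 10; disp = 10−10 = 0.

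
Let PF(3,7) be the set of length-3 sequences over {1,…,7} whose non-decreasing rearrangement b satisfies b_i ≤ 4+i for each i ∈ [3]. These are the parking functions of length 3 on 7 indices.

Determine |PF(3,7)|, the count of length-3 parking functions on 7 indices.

#PF = (8−3)·8^(3−1) = 5×64 = 320 (Konheim–Weiss)
E.g. (1,6,5) → sorted (1,5,6): b_i ≤ 4+i ∀i, a PF.

320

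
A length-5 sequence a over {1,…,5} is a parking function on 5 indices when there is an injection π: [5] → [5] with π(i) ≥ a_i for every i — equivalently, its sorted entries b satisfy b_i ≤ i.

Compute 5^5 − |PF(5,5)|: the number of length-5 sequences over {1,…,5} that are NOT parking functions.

Count = 1·6^4 = 1 · 1296 = 1296 (Pollak)
One tuple (5,5,2,4,5) → sorted (2,4,5,5,5): b_1=2>1, not a PF.
So 3125 − 1296 = 1829 fail.

1829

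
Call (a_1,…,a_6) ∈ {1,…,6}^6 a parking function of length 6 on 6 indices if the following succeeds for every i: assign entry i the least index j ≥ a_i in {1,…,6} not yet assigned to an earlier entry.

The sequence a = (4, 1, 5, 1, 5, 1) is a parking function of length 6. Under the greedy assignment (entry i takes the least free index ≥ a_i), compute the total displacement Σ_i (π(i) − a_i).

Σπ = 6·7/2 = 21 (π permutes [6]); Σa = 4+1+5+1+5+1 = 17; disp = 21−17 = 4.

4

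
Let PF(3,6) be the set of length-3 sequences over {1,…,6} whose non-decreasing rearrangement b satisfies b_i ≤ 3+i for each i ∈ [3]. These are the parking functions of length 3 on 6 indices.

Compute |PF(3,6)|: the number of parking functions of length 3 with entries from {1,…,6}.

196

|PF(3,6)| = 4·7^2 = 4×49 = 196 (Konheim–Weiss)
E.g. (2,6,5) → sorted (2,5,6): b_i ≤ 3+i ∀i, a PF.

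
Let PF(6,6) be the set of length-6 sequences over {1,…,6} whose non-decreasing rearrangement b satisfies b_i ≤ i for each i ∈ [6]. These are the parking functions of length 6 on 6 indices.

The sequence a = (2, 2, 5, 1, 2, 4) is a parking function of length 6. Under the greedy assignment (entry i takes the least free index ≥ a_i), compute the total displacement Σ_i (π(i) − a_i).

Σπ = 6·7/2 = 21 (π permutes [6]); Σa = 2+2+5+1+2+4 = 16; disp = 21−16 = 5.

5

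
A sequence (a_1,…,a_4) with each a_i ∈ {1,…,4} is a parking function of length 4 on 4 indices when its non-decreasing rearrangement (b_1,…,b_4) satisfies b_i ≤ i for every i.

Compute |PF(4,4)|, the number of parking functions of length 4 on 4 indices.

125

|PF| = (4+1−4)·(4+1)^{4−1} = 1 · 125 = 125 [KW]
E.g. (3,4,1,2) → sorted (1,2,3,4): b_i ≤ i ∀i, a PF.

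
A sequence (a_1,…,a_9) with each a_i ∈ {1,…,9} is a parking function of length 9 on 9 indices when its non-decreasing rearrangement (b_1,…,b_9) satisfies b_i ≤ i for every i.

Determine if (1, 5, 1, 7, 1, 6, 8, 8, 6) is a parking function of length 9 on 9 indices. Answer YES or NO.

NO

Sorted: b = (1, 1, 1, 5, 6, 6, 7, 8, 8).
  b_1=1 ≤ 1
  b_2=1 ≤ 2
  b_3=1 ≤ 3
  b_4=5 > 4
  fails at i=4 ⇒ NO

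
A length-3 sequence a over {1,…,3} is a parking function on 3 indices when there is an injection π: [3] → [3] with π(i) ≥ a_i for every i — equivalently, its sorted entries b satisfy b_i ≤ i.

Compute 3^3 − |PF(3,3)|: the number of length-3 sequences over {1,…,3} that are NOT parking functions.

11

|PF| = 1·4^2 = 1·16 = 16 (Pollak)
Check (3,2,2) → sorted (2,2,3): b_1=2>1, not a PF.
3^3 − 16 = 27 − 16 = 11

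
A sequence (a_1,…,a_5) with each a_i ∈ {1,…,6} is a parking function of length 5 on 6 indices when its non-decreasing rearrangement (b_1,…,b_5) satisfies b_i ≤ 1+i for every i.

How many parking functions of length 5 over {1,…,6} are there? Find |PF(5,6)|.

|PF| = 2·7^4 = 2×2401 = 4802
One tuple (6,1,4,1,1) → sorted (1,1,1,4,6): b_i ≤ 1+i ∀i, a PF.

4802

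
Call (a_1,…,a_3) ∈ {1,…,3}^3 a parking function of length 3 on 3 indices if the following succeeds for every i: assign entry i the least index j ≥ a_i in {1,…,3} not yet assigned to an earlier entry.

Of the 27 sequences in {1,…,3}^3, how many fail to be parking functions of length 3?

11

|PF| = (4−3)·4^(3−1) = 1×16 = 16 (Konheim–Weiss)
Example (3,1,3) → sorted (1,3,3): b_2=3>2, not a PF.
Total 27; non-PF = 27−16 = 11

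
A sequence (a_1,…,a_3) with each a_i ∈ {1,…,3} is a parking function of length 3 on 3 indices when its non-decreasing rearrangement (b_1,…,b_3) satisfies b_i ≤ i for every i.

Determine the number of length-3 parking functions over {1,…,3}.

#PF = 1·4^2 = 1·16 = 16 [KW]
One tuple (1,2,3) → sorted (1,2,3): b_i ≤ i ∀i, a PF.

16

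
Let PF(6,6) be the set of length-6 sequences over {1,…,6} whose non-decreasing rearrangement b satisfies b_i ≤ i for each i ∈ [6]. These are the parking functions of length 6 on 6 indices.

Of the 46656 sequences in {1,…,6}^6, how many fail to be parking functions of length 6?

|PF| = (7−6)·7^(6−1) = 1×16807 = 16807 [KW]
Example (6,5,6,3,5,1) → sorted (1,3,5,5,6,6): b_2=3>2, not a PF.
Total 46656; non-PF = 46656−16807 = 29849

29849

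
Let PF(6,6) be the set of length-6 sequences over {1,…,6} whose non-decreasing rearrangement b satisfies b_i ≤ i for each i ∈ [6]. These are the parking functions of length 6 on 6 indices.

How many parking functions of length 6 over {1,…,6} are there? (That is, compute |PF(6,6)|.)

#PF = (6+1−6)·(6+1)^{6−1} = 1·16807 = 16807 [KW]
Example (5,3,2,1,2,4) → sorted (1,2,2,3,4,5): b_i ≤ i ∀i, a PF.

16807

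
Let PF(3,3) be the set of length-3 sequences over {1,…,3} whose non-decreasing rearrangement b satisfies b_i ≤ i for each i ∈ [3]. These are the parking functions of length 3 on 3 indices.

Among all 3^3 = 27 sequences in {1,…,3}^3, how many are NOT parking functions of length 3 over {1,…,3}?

11

Count = (4−3)·4^(3−1) = 1·16 = 16 (Pollak)
E.g. (3,3,3) → sorted (3,3,3): b_1=3>1, not a PF.
So 27 − 16 = 11 fail.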